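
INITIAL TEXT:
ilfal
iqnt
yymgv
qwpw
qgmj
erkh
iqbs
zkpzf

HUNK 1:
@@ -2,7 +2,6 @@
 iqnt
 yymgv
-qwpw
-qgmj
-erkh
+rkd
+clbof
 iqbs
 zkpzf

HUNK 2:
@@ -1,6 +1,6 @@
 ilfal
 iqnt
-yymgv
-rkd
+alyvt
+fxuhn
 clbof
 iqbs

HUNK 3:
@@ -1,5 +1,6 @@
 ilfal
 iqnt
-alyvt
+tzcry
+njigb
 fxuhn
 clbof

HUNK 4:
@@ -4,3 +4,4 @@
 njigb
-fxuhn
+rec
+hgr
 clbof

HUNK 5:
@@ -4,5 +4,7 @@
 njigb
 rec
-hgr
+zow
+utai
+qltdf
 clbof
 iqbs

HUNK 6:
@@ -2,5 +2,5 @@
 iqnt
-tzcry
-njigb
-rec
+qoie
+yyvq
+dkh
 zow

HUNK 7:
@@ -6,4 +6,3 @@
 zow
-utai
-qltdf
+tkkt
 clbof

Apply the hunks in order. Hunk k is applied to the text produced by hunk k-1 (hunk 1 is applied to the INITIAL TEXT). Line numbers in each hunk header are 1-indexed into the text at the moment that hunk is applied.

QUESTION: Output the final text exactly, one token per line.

Answer: ilfal
iqnt
qoie
yyvq
dkh
zow
tkkt
clbof
iqbs
zkpzf

Derivation:
Hunk 1: at line 2 remove [qwpw,qgmj,erkh] add [rkd,clbof] -> 7 lines: ilfal iqnt yymgv rkd clbof iqbs zkpzf
Hunk 2: at line 1 remove [yymgv,rkd] add [alyvt,fxuhn] -> 7 lines: ilfal iqnt alyvt fxuhn clbof iqbs zkpzf
Hunk 3: at line 1 remove [alyvt] add [tzcry,njigb] -> 8 lines: ilfal iqnt tzcry njigb fxuhn clbof iqbs zkpzf
Hunk 4: at line 4 remove [fxuhn] add [rec,hgr] -> 9 lines: ilfal iqnt tzcry njigb rec hgr clbof iqbs zkpzf
Hunk 5: at line 4 remove [hgr] add [zow,utai,qltdf] -> 11 lines: ilfal iqnt tzcry njigb rec zow utai qltdf clbof iqbs zkpzf
Hunk 6: at line 2 remove [tzcry,njigb,rec] add [qoie,yyvq,dkh] -> 11 lines: ilfal iqnt qoie yyvq dkh zow utai qltdf clbof iqbs zkpzf
Hunk 7: at line 6 remove [utai,qltdf] add [tkkt] -> 10 lines: ilfal iqnt qoie yyvq dkh zow tkkt clbof iqbs zkpzf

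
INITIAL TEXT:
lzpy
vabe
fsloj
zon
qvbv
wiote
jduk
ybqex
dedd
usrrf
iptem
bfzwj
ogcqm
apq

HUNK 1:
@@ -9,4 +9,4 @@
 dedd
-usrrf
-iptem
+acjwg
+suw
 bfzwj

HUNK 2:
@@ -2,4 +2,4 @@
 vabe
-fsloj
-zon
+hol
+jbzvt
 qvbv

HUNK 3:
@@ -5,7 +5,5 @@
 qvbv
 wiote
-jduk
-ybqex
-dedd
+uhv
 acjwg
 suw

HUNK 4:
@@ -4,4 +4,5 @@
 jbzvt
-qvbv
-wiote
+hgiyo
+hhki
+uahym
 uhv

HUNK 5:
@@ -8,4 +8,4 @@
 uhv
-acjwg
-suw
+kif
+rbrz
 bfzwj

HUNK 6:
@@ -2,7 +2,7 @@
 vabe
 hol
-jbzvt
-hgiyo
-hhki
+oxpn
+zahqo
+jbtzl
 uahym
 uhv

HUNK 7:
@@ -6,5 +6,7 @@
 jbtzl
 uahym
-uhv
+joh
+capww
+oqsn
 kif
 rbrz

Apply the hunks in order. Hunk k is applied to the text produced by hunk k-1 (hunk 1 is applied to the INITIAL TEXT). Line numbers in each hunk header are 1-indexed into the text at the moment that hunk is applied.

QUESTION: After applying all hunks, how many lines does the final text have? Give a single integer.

Hunk 1: at line 9 remove [usrrf,iptem] add [acjwg,suw] -> 14 lines: lzpy vabe fsloj zon qvbv wiote jduk ybqex dedd acjwg suw bfzwj ogcqm apq
Hunk 2: at line 2 remove [fsloj,zon] add [hol,jbzvt] -> 14 lines: lzpy vabe hol jbzvt qvbv wiote jduk ybqex dedd acjwg suw bfzwj ogcqm apq
Hunk 3: at line 5 remove [jduk,ybqex,dedd] add [uhv] -> 12 lines: lzpy vabe hol jbzvt qvbv wiote uhv acjwg suw bfzwj ogcqm apq
Hunk 4: at line 4 remove [qvbv,wiote] add [hgiyo,hhki,uahym] -> 13 lines: lzpy vabe hol jbzvt hgiyo hhki uahym uhv acjwg suw bfzwj ogcqm apq
Hunk 5: at line 8 remove [acjwg,suw] add [kif,rbrz] -> 13 lines: lzpy vabe hol jbzvt hgiyo hhki uahym uhv kif rbrz bfzwj ogcqm apq
Hunk 6: at line 2 remove [jbzvt,hgiyo,hhki] add [oxpn,zahqo,jbtzl] -> 13 lines: lzpy vabe hol oxpn zahqo jbtzl uahym uhv kif rbrz bfzwj ogcqm apq
Hunk 7: at line 6 remove [uhv] add [joh,capww,oqsn] -> 15 lines: lzpy vabe hol oxpn zahqo jbtzl uahym joh capww oqsn kif rbrz bfzwj ogcqm apq
Final line count: 15

Answer: 15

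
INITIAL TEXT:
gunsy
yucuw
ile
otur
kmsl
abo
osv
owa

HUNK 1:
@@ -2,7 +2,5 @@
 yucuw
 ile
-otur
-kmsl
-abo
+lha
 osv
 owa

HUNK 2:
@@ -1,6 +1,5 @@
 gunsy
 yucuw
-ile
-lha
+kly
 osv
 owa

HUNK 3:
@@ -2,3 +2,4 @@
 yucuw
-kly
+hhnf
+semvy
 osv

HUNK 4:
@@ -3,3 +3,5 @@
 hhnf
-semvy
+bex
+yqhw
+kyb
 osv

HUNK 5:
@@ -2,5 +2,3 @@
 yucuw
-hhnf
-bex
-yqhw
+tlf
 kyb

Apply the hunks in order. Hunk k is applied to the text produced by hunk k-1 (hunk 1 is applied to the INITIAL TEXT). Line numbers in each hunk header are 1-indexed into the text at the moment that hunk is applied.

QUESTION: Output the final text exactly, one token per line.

Answer: gunsy
yucuw
tlf
kyb
osv
owa

Derivation:
Hunk 1: at line 2 remove [otur,kmsl,abo] add [lha] -> 6 lines: gunsy yucuw ile lha osv owa
Hunk 2: at line 1 remove [ile,lha] add [kly] -> 5 lines: gunsy yucuw kly osv owa
Hunk 3: at line 2 remove [kly] add [hhnf,semvy] -> 6 lines: gunsy yucuw hhnf semvy osv owa
Hunk 4: at line 3 remove [semvy] add [bex,yqhw,kyb] -> 8 lines: gunsy yucuw hhnf bex yqhw kyb osv owa
Hunk 5: at line 2 remove [hhnf,bex,yqhw] add [tlf] -> 6 lines: gunsy yucuw tlf kyb osv owa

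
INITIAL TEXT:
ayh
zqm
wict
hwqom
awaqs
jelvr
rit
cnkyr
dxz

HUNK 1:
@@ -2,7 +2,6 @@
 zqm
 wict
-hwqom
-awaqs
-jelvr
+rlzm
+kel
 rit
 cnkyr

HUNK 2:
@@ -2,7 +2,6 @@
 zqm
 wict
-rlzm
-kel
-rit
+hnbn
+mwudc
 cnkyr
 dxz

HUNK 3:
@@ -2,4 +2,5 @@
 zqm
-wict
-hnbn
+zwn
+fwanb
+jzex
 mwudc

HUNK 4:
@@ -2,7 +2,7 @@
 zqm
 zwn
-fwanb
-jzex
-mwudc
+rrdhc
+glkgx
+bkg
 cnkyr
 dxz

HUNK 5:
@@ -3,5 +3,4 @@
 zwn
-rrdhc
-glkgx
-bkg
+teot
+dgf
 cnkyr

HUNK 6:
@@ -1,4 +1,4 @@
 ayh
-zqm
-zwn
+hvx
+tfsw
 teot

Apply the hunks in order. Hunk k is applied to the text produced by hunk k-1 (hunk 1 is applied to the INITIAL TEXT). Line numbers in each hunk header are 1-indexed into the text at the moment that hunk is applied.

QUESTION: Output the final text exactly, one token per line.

Answer: ayh
hvx
tfsw
teot
dgf
cnkyr
dxz

Derivation:
Hunk 1: at line 2 remove [hwqom,awaqs,jelvr] add [rlzm,kel] -> 8 lines: ayh zqm wict rlzm kel rit cnkyr dxz
Hunk 2: at line 2 remove [rlzm,kel,rit] add [hnbn,mwudc] -> 7 lines: ayh zqm wict hnbn mwudc cnkyr dxz
Hunk 3: at line 2 remove [wict,hnbn] add [zwn,fwanb,jzex] -> 8 lines: ayh zqm zwn fwanb jzex mwudc cnkyr dxz
Hunk 4: at line 2 remove [fwanb,jzex,mwudc] add [rrdhc,glkgx,bkg] -> 8 lines: ayh zqm zwn rrdhc glkgx bkg cnkyr dxz
Hunk 5: at line 3 remove [rrdhc,glkgx,bkg] add [teot,dgf] -> 7 lines: ayh zqm zwn teot dgf cnkyr dxz
Hunk 6: at line 1 remove [zqm,zwn] add [hvx,tfsw] -> 7 lines: ayh hvx tfsw teot dgf cnkyr dxz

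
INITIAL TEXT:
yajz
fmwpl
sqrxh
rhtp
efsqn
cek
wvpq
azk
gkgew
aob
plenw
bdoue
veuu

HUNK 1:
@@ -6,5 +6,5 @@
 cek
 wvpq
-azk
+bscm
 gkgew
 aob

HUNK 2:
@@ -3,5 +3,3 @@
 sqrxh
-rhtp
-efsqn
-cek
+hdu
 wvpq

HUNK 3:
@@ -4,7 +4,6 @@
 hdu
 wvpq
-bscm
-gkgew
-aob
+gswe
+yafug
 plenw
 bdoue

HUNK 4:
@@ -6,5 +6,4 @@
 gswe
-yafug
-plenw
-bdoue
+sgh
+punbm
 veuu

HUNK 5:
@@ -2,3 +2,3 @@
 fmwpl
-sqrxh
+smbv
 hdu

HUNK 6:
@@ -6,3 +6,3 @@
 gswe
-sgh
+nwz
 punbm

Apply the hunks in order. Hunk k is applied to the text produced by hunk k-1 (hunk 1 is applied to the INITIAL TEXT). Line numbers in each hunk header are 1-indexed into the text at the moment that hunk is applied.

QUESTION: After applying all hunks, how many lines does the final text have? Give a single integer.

Answer: 9

Derivation:
Hunk 1: at line 6 remove [azk] add [bscm] -> 13 lines: yajz fmwpl sqrxh rhtp efsqn cek wvpq bscm gkgew aob plenw bdoue veuu
Hunk 2: at line 3 remove [rhtp,efsqn,cek] add [hdu] -> 11 lines: yajz fmwpl sqrxh hdu wvpq bscm gkgew aob plenw bdoue veuu
Hunk 3: at line 4 remove [bscm,gkgew,aob] add [gswe,yafug] -> 10 lines: yajz fmwpl sqrxh hdu wvpq gswe yafug plenw bdoue veuu
Hunk 4: at line 6 remove [yafug,plenw,bdoue] add [sgh,punbm] -> 9 lines: yajz fmwpl sqrxh hdu wvpq gswe sgh punbm veuu
Hunk 5: at line 2 remove [sqrxh] add [smbv] -> 9 lines: yajz fmwpl smbv hdu wvpq gswe sgh punbm veuu
Hunk 6: at line 6 remove [sgh] add [nwz] -> 9 lines: yajz fmwpl smbv hdu wvpq gswe nwz punbm veuu
Final line count: 9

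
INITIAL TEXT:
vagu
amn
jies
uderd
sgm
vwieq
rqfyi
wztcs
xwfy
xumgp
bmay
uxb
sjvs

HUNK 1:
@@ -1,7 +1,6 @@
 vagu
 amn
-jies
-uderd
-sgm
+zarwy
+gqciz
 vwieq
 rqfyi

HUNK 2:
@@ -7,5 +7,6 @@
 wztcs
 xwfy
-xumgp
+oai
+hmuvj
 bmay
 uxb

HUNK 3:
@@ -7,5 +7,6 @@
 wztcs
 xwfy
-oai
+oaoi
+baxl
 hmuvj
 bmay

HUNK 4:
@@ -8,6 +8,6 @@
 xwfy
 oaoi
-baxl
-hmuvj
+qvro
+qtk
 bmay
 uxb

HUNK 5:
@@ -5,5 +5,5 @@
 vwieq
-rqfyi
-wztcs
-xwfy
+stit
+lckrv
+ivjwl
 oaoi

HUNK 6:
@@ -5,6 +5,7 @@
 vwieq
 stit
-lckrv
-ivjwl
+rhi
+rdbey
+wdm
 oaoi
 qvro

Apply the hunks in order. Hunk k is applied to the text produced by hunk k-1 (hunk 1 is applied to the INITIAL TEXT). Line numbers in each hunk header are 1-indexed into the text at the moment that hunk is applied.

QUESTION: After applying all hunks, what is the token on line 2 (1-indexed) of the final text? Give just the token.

Hunk 1: at line 1 remove [jies,uderd,sgm] add [zarwy,gqciz] -> 12 lines: vagu amn zarwy gqciz vwieq rqfyi wztcs xwfy xumgp bmay uxb sjvs
Hunk 2: at line 7 remove [xumgp] add [oai,hmuvj] -> 13 lines: vagu amn zarwy gqciz vwieq rqfyi wztcs xwfy oai hmuvj bmay uxb sjvs
Hunk 3: at line 7 remove [oai] add [oaoi,baxl] -> 14 lines: vagu amn zarwy gqciz vwieq rqfyi wztcs xwfy oaoi baxl hmuvj bmay uxb sjvs
Hunk 4: at line 8 remove [baxl,hmuvj] add [qvro,qtk] -> 14 lines: vagu amn zarwy gqciz vwieq rqfyi wztcs xwfy oaoi qvro qtk bmay uxb sjvs
Hunk 5: at line 5 remove [rqfyi,wztcs,xwfy] add [stit,lckrv,ivjwl] -> 14 lines: vagu amn zarwy gqciz vwieq stit lckrv ivjwl oaoi qvro qtk bmay uxb sjvs
Hunk 6: at line 5 remove [lckrv,ivjwl] add [rhi,rdbey,wdm] -> 15 lines: vagu amn zarwy gqciz vwieq stit rhi rdbey wdm oaoi qvro qtk bmay uxb sjvs
Final line 2: amn

Answer: amn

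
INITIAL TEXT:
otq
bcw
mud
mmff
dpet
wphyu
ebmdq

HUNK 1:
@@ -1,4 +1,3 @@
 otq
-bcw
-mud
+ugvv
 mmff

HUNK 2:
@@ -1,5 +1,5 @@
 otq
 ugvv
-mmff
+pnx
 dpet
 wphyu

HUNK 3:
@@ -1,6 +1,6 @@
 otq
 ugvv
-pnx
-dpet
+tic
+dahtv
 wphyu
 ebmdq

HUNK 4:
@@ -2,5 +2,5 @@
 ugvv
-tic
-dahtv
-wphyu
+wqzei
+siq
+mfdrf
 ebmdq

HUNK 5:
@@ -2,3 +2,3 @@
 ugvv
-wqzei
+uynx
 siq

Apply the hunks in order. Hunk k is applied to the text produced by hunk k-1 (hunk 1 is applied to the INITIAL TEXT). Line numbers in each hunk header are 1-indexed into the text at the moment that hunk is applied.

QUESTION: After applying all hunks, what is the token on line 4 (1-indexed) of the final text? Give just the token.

Hunk 1: at line 1 remove [bcw,mud] add [ugvv] -> 6 lines: otq ugvv mmff dpet wphyu ebmdq
Hunk 2: at line 1 remove [mmff] add [pnx] -> 6 lines: otq ugvv pnx dpet wphyu ebmdq
Hunk 3: at line 1 remove [pnx,dpet] add [tic,dahtv] -> 6 lines: otq ugvv tic dahtv wphyu ebmdq
Hunk 4: at line 2 remove [tic,dahtv,wphyu] add [wqzei,siq,mfdrf] -> 6 lines: otq ugvv wqzei siq mfdrf ebmdq
Hunk 5: at line 2 remove [wqzei] add [uynx] -> 6 lines: otq ugvv uynx siq mfdrf ebmdq
Final line 4: siq

Answer: siq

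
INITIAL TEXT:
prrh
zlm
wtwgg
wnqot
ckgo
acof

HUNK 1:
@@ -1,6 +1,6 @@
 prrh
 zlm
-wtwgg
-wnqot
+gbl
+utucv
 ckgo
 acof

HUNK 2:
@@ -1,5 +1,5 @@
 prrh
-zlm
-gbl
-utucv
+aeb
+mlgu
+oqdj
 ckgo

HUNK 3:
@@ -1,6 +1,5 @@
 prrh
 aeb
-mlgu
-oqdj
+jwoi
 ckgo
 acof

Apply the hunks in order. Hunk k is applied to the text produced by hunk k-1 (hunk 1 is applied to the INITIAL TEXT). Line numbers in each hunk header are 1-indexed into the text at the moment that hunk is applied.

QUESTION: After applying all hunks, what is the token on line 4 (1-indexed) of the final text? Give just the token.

Hunk 1: at line 1 remove [wtwgg,wnqot] add [gbl,utucv] -> 6 lines: prrh zlm gbl utucv ckgo acof
Hunk 2: at line 1 remove [zlm,gbl,utucv] add [aeb,mlgu,oqdj] -> 6 lines: prrh aeb mlgu oqdj ckgo acof
Hunk 3: at line 1 remove [mlgu,oqdj] add [jwoi] -> 5 lines: prrh aeb jwoi ckgo acof
Final line 4: ckgo

Answer: ckgo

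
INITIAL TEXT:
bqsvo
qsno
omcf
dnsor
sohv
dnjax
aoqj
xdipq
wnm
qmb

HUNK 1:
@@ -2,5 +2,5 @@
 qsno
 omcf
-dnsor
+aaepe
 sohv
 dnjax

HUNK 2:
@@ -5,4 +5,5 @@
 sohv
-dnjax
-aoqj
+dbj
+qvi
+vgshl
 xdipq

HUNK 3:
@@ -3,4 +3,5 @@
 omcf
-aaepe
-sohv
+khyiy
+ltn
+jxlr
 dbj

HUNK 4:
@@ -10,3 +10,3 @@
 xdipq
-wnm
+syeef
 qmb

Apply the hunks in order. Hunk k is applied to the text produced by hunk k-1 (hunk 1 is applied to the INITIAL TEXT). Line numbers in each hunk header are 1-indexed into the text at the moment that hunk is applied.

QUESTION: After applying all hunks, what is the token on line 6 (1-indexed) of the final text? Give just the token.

Answer: jxlr

Derivation:
Hunk 1: at line 2 remove [dnsor] add [aaepe] -> 10 lines: bqsvo qsno omcf aaepe sohv dnjax aoqj xdipq wnm qmb
Hunk 2: at line 5 remove [dnjax,aoqj] add [dbj,qvi,vgshl] -> 11 lines: bqsvo qsno omcf aaepe sohv dbj qvi vgshl xdipq wnm qmb
Hunk 3: at line 3 remove [aaepe,sohv] add [khyiy,ltn,jxlr] -> 12 lines: bqsvo qsno omcf khyiy ltn jxlr dbj qvi vgshl xdipq wnm qmb
Hunk 4: at line 10 remove [wnm] add [syeef] -> 12 lines: bqsvo qsno omcf khyiy ltn jxlr dbj qvi vgshl xdipq syeef qmb
Final line 6: jxlr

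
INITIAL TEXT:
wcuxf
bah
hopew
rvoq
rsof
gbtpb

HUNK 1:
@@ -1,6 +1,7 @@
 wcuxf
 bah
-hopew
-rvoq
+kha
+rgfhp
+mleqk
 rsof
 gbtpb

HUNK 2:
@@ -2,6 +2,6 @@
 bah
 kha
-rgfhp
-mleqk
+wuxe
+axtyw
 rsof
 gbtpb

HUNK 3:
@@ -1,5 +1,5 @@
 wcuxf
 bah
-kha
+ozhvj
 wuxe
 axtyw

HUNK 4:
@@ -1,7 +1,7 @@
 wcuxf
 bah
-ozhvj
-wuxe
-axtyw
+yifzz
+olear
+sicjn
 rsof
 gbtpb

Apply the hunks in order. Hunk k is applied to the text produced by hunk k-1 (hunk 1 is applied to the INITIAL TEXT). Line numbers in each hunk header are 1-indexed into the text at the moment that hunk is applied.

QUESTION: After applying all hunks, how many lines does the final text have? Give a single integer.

Answer: 7

Derivation:
Hunk 1: at line 1 remove [hopew,rvoq] add [kha,rgfhp,mleqk] -> 7 lines: wcuxf bah kha rgfhp mleqk rsof gbtpb
Hunk 2: at line 2 remove [rgfhp,mleqk] add [wuxe,axtyw] -> 7 lines: wcuxf bah kha wuxe axtyw rsof gbtpb
Hunk 3: at line 1 remove [kha] add [ozhvj] -> 7 lines: wcuxf bah ozhvj wuxe axtyw rsof gbtpb
Hunk 4: at line 1 remove [ozhvj,wuxe,axtyw] add [yifzz,olear,sicjn] -> 7 lines: wcuxf bah yifzz olear sicjn rsof gbtpb
Final line count: 7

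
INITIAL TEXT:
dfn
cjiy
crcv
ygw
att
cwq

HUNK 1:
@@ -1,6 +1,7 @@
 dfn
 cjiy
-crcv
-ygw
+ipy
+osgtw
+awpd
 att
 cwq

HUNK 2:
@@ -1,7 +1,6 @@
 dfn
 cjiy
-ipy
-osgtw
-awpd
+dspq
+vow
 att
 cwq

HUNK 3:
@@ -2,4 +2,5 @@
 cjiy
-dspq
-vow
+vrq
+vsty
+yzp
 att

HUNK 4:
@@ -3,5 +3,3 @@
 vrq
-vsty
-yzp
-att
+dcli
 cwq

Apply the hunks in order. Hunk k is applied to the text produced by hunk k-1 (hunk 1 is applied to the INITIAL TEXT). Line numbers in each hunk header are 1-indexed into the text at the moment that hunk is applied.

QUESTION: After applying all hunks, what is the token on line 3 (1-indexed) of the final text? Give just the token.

Hunk 1: at line 1 remove [crcv,ygw] add [ipy,osgtw,awpd] -> 7 lines: dfn cjiy ipy osgtw awpd att cwq
Hunk 2: at line 1 remove [ipy,osgtw,awpd] add [dspq,vow] -> 6 lines: dfn cjiy dspq vow att cwq
Hunk 3: at line 2 remove [dspq,vow] add [vrq,vsty,yzp] -> 7 lines: dfn cjiy vrq vsty yzp att cwq
Hunk 4: at line 3 remove [vsty,yzp,att] add [dcli] -> 5 lines: dfn cjiy vrq dcli cwq
Final line 3: vrq

Answer: vrq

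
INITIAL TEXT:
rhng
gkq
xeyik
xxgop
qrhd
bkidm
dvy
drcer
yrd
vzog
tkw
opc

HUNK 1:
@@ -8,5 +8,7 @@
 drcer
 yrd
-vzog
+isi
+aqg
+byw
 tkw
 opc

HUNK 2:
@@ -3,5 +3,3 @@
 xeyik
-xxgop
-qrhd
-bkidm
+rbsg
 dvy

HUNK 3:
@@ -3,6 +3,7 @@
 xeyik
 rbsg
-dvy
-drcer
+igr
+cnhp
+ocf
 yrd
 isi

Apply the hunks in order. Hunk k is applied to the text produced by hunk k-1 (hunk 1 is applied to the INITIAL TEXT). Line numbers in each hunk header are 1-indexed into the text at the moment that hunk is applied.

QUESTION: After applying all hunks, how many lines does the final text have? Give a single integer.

Answer: 13

Derivation:
Hunk 1: at line 8 remove [vzog] add [isi,aqg,byw] -> 14 lines: rhng gkq xeyik xxgop qrhd bkidm dvy drcer yrd isi aqg byw tkw opc
Hunk 2: at line 3 remove [xxgop,qrhd,bkidm] add [rbsg] -> 12 lines: rhng gkq xeyik rbsg dvy drcer yrd isi aqg byw tkw opc
Hunk 3: at line 3 remove [dvy,drcer] add [igr,cnhp,ocf] -> 13 lines: rhng gkq xeyik rbsg igr cnhp ocf yrd isi aqg byw tkw opc
Final line count: 13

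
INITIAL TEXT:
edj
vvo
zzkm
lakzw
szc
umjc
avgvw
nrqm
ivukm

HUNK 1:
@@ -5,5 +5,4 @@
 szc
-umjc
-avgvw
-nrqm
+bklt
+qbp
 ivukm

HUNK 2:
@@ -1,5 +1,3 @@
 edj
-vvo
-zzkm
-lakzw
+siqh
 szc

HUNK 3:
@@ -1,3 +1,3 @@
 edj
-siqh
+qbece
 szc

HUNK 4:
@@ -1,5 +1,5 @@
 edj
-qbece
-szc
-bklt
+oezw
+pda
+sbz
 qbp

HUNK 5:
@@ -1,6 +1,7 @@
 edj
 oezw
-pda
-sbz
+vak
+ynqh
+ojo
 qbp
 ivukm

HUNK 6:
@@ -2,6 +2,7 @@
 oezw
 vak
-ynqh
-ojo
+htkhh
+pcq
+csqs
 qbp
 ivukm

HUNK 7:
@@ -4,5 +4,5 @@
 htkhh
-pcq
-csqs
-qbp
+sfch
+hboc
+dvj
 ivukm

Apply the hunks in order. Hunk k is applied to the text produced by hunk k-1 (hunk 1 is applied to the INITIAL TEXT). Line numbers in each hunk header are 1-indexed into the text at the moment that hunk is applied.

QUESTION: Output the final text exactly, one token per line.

Hunk 1: at line 5 remove [umjc,avgvw,nrqm] add [bklt,qbp] -> 8 lines: edj vvo zzkm lakzw szc bklt qbp ivukm
Hunk 2: at line 1 remove [vvo,zzkm,lakzw] add [siqh] -> 6 lines: edj siqh szc bklt qbp ivukm
Hunk 3: at line 1 remove [siqh] add [qbece] -> 6 lines: edj qbece szc bklt qbp ivukm
Hunk 4: at line 1 remove [qbece,szc,bklt] add [oezw,pda,sbz] -> 6 lines: edj oezw pda sbz qbp ivukm
Hunk 5: at line 1 remove [pda,sbz] add [vak,ynqh,ojo] -> 7 lines: edj oezw vak ynqh ojo qbp ivukm
Hunk 6: at line 2 remove [ynqh,ojo] add [htkhh,pcq,csqs] -> 8 lines: edj oezw vak htkhh pcq csqs qbp ivukm
Hunk 7: at line 4 remove [pcq,csqs,qbp] add [sfch,hboc,dvj] -> 8 lines: edj oezw vak htkhh sfch hboc dvj ivukm

Answer: edj
oezw
vak
htkhh
sfch
hboc
dvj
ivukm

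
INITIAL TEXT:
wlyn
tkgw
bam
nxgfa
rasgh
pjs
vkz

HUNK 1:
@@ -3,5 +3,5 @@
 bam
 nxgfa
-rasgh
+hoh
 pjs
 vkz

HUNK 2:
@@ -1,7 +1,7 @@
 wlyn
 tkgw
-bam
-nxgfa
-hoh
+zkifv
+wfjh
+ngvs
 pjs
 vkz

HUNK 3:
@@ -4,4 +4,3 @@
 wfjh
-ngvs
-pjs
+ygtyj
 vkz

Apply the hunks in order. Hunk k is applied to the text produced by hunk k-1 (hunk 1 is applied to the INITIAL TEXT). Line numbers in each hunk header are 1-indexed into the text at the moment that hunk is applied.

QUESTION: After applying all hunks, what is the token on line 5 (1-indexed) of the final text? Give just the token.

Hunk 1: at line 3 remove [rasgh] add [hoh] -> 7 lines: wlyn tkgw bam nxgfa hoh pjs vkz
Hunk 2: at line 1 remove [bam,nxgfa,hoh] add [zkifv,wfjh,ngvs] -> 7 lines: wlyn tkgw zkifv wfjh ngvs pjs vkz
Hunk 3: at line 4 remove [ngvs,pjs] add [ygtyj] -> 6 lines: wlyn tkgw zkifv wfjh ygtyj vkz
Final line 5: ygtyj

Answer: ygtyj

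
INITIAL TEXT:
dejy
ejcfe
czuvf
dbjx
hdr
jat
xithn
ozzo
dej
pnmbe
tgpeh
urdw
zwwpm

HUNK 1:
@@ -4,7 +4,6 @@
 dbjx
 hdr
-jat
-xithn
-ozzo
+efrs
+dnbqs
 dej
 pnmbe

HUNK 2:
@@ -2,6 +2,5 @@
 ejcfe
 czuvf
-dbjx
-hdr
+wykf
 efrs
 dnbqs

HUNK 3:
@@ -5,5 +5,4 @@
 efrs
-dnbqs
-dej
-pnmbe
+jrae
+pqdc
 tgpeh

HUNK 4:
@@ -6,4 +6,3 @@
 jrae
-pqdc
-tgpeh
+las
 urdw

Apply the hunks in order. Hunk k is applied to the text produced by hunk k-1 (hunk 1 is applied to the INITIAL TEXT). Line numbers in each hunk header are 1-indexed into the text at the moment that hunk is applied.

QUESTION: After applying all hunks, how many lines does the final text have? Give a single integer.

Answer: 9

Derivation:
Hunk 1: at line 4 remove [jat,xithn,ozzo] add [efrs,dnbqs] -> 12 lines: dejy ejcfe czuvf dbjx hdr efrs dnbqs dej pnmbe tgpeh urdw zwwpm
Hunk 2: at line 2 remove [dbjx,hdr] add [wykf] -> 11 lines: dejy ejcfe czuvf wykf efrs dnbqs dej pnmbe tgpeh urdw zwwpm
Hunk 3: at line 5 remove [dnbqs,dej,pnmbe] add [jrae,pqdc] -> 10 lines: dejy ejcfe czuvf wykf efrs jrae pqdc tgpeh urdw zwwpm
Hunk 4: at line 6 remove [pqdc,tgpeh] add [las] -> 9 lines: dejy ejcfe czuvf wykf efrs jrae las urdw zwwpm
Final line count: 9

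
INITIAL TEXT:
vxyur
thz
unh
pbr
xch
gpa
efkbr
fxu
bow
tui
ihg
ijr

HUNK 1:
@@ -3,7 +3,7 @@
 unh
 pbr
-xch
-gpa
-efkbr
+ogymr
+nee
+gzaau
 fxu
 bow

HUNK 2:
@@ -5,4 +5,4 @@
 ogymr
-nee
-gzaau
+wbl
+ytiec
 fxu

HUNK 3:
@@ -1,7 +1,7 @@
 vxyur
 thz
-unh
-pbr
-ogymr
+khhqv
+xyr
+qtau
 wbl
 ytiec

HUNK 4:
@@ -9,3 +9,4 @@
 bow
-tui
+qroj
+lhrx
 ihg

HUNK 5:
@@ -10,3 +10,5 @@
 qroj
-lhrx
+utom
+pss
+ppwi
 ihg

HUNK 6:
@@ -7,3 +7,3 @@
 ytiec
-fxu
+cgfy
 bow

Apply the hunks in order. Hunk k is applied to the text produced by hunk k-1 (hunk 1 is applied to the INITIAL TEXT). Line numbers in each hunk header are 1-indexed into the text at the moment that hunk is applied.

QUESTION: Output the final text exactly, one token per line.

Hunk 1: at line 3 remove [xch,gpa,efkbr] add [ogymr,nee,gzaau] -> 12 lines: vxyur thz unh pbr ogymr nee gzaau fxu bow tui ihg ijr
Hunk 2: at line 5 remove [nee,gzaau] add [wbl,ytiec] -> 12 lines: vxyur thz unh pbr ogymr wbl ytiec fxu bow tui ihg ijr
Hunk 3: at line 1 remove [unh,pbr,ogymr] add [khhqv,xyr,qtau] -> 12 lines: vxyur thz khhqv xyr qtau wbl ytiec fxu bow tui ihg ijr
Hunk 4: at line 9 remove [tui] add [qroj,lhrx] -> 13 lines: vxyur thz khhqv xyr qtau wbl ytiec fxu bow qroj lhrx ihg ijr
Hunk 5: at line 10 remove [lhrx] add [utom,pss,ppwi] -> 15 lines: vxyur thz khhqv xyr qtau wbl ytiec fxu bow qroj utom pss ppwi ihg ijr
Hunk 6: at line 7 remove [fxu] add [cgfy] -> 15 lines: vxyur thz khhqv xyr qtau wbl ytiec cgfy bow qroj utom pss ppwi ihg ijr

Answer: vxyur
thz
khhqv
xyr
qtau
wbl
ytiec
cgfy
bow
qroj
utom
pss
ppwi
ihg
ijr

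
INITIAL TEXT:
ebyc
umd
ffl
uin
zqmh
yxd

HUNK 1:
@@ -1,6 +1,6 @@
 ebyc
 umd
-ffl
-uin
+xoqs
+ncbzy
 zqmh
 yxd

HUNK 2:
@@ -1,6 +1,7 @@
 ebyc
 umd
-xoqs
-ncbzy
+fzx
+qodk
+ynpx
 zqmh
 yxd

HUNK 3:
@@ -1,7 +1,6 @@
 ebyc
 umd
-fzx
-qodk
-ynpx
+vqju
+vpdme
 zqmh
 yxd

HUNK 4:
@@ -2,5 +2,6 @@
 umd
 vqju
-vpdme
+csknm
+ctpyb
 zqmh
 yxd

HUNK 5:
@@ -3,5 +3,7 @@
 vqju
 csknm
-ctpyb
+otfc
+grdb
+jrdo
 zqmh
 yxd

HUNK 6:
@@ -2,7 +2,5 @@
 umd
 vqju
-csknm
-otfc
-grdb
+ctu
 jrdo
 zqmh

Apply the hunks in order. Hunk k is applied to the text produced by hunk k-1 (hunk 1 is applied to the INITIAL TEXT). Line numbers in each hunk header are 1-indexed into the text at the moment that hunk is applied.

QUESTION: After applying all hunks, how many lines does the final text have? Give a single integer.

Answer: 7

Derivation:
Hunk 1: at line 1 remove [ffl,uin] add [xoqs,ncbzy] -> 6 lines: ebyc umd xoqs ncbzy zqmh yxd
Hunk 2: at line 1 remove [xoqs,ncbzy] add [fzx,qodk,ynpx] -> 7 lines: ebyc umd fzx qodk ynpx zqmh yxd
Hunk 3: at line 1 remove [fzx,qodk,ynpx] add [vqju,vpdme] -> 6 lines: ebyc umd vqju vpdme zqmh yxd
Hunk 4: at line 2 remove [vpdme] add [csknm,ctpyb] -> 7 lines: ebyc umd vqju csknm ctpyb zqmh yxd
Hunk 5: at line 3 remove [ctpyb] add [otfc,grdb,jrdo] -> 9 lines: ebyc umd vqju csknm otfc grdb jrdo zqmh yxd
Hunk 6: at line 2 remove [csknm,otfc,grdb] add [ctu] -> 7 lines: ebyc umd vqju ctu jrdo zqmh yxd
Final line count: 7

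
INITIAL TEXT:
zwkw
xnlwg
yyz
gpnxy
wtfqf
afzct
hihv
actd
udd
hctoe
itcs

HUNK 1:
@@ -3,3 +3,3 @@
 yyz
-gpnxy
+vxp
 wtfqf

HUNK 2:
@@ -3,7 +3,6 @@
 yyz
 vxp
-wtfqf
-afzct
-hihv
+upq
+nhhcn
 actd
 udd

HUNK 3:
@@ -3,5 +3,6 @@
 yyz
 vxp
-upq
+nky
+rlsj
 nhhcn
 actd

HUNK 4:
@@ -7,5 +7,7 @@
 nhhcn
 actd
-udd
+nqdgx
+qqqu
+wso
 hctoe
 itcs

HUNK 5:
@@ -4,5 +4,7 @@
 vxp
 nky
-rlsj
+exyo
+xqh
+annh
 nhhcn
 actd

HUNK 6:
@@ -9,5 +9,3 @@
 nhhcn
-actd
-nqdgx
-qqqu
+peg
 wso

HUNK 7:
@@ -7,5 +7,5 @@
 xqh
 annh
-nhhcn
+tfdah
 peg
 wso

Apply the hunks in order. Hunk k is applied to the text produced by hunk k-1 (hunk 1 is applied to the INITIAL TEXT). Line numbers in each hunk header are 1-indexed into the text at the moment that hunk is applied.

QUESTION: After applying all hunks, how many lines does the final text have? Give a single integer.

Hunk 1: at line 3 remove [gpnxy] add [vxp] -> 11 lines: zwkw xnlwg yyz vxp wtfqf afzct hihv actd udd hctoe itcs
Hunk 2: at line 3 remove [wtfqf,afzct,hihv] add [upq,nhhcn] -> 10 lines: zwkw xnlwg yyz vxp upq nhhcn actd udd hctoe itcs
Hunk 3: at line 3 remove [upq] add [nky,rlsj] -> 11 lines: zwkw xnlwg yyz vxp nky rlsj nhhcn actd udd hctoe itcs
Hunk 4: at line 7 remove [udd] add [nqdgx,qqqu,wso] -> 13 lines: zwkw xnlwg yyz vxp nky rlsj nhhcn actd nqdgx qqqu wso hctoe itcs
Hunk 5: at line 4 remove [rlsj] add [exyo,xqh,annh] -> 15 lines: zwkw xnlwg yyz vxp nky exyo xqh annh nhhcn actd nqdgx qqqu wso hctoe itcs
Hunk 6: at line 9 remove [actd,nqdgx,qqqu] add [peg] -> 13 lines: zwkw xnlwg yyz vxp nky exyo xqh annh nhhcn peg wso hctoe itcs
Hunk 7: at line 7 remove [nhhcn] add [tfdah] -> 13 lines: zwkw xnlwg yyz vxp nky exyo xqh annh tfdah peg wso hctoe itcs
Final line count: 13

Answer: 13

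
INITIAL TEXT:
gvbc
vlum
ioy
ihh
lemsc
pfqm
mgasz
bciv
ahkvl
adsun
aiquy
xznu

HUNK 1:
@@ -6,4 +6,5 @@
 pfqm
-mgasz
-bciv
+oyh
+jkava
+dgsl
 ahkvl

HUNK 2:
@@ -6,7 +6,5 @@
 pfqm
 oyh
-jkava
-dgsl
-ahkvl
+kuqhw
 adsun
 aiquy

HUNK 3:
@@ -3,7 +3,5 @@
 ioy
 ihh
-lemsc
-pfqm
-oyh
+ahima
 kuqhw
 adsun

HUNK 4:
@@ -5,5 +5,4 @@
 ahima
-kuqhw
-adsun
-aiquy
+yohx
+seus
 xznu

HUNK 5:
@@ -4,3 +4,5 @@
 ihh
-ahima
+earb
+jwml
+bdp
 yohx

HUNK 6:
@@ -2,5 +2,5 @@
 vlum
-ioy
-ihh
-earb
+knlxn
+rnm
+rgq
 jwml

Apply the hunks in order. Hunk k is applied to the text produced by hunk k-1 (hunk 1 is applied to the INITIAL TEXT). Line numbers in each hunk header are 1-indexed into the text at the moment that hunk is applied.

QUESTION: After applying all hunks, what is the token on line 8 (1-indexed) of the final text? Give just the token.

Hunk 1: at line 6 remove [mgasz,bciv] add [oyh,jkava,dgsl] -> 13 lines: gvbc vlum ioy ihh lemsc pfqm oyh jkava dgsl ahkvl adsun aiquy xznu
Hunk 2: at line 6 remove [jkava,dgsl,ahkvl] add [kuqhw] -> 11 lines: gvbc vlum ioy ihh lemsc pfqm oyh kuqhw adsun aiquy xznu
Hunk 3: at line 3 remove [lemsc,pfqm,oyh] add [ahima] -> 9 lines: gvbc vlum ioy ihh ahima kuqhw adsun aiquy xznu
Hunk 4: at line 5 remove [kuqhw,adsun,aiquy] add [yohx,seus] -> 8 lines: gvbc vlum ioy ihh ahima yohx seus xznu
Hunk 5: at line 4 remove [ahima] add [earb,jwml,bdp] -> 10 lines: gvbc vlum ioy ihh earb jwml bdp yohx seus xznu
Hunk 6: at line 2 remove [ioy,ihh,earb] add [knlxn,rnm,rgq] -> 10 lines: gvbc vlum knlxn rnm rgq jwml bdp yohx seus xznu
Final line 8: yohx

Answer: yohx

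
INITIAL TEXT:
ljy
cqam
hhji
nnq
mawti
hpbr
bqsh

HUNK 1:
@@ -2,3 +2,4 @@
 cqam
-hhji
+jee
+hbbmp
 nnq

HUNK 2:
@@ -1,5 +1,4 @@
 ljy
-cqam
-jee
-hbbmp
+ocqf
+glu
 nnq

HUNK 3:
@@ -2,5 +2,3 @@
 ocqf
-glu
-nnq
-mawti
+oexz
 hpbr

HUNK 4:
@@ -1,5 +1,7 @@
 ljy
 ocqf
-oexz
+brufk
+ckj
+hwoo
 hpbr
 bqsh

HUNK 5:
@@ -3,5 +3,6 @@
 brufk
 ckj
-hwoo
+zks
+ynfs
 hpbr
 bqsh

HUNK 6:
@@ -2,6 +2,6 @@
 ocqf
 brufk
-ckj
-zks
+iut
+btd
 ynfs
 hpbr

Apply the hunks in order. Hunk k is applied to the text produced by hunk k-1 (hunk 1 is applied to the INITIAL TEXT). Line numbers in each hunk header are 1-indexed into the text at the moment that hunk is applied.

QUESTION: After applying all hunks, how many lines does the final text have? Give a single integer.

Answer: 8

Derivation:
Hunk 1: at line 2 remove [hhji] add [jee,hbbmp] -> 8 lines: ljy cqam jee hbbmp nnq mawti hpbr bqsh
Hunk 2: at line 1 remove [cqam,jee,hbbmp] add [ocqf,glu] -> 7 lines: ljy ocqf glu nnq mawti hpbr bqsh
Hunk 3: at line 2 remove [glu,nnq,mawti] add [oexz] -> 5 lines: ljy ocqf oexz hpbr bqsh
Hunk 4: at line 1 remove [oexz] add [brufk,ckj,hwoo] -> 7 lines: ljy ocqf brufk ckj hwoo hpbr bqsh
Hunk 5: at line 3 remove [hwoo] add [zks,ynfs] -> 8 lines: ljy ocqf brufk ckj zks ynfs hpbr bqsh
Hunk 6: at line 2 remove [ckj,zks] add [iut,btd] -> 8 lines: ljy ocqf brufk iut btd ynfs hpbr bqsh
Final line count: 8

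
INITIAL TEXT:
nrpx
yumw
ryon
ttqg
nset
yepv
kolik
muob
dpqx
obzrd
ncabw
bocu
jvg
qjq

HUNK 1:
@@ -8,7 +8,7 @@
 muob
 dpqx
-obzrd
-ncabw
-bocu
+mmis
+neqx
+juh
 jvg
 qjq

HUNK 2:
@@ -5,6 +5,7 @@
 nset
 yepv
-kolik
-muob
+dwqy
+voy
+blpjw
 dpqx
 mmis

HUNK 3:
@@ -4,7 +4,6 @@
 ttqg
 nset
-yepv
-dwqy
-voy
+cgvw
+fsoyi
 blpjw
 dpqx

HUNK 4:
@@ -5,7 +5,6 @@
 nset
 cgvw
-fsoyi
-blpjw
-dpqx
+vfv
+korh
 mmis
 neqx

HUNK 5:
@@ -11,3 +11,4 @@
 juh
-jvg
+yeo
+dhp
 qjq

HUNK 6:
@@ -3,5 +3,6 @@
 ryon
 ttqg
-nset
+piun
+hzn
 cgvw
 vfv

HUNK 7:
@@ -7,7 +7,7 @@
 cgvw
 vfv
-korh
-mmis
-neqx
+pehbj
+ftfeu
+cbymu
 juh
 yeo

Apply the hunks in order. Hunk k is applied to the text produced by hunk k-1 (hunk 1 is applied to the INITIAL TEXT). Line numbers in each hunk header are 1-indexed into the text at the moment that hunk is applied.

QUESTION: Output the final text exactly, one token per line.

Hunk 1: at line 8 remove [obzrd,ncabw,bocu] add [mmis,neqx,juh] -> 14 lines: nrpx yumw ryon ttqg nset yepv kolik muob dpqx mmis neqx juh jvg qjq
Hunk 2: at line 5 remove [kolik,muob] add [dwqy,voy,blpjw] -> 15 lines: nrpx yumw ryon ttqg nset yepv dwqy voy blpjw dpqx mmis neqx juh jvg qjq
Hunk 3: at line 4 remove [yepv,dwqy,voy] add [cgvw,fsoyi] -> 14 lines: nrpx yumw ryon ttqg nset cgvw fsoyi blpjw dpqx mmis neqx juh jvg qjq
Hunk 4: at line 5 remove [fsoyi,blpjw,dpqx] add [vfv,korh] -> 13 lines: nrpx yumw ryon ttqg nset cgvw vfv korh mmis neqx juh jvg qjq
Hunk 5: at line 11 remove [jvg] add [yeo,dhp] -> 14 lines: nrpx yumw ryon ttqg nset cgvw vfv korh mmis neqx juh yeo dhp qjq
Hunk 6: at line 3 remove [nset] add [piun,hzn] -> 15 lines: nrpx yumw ryon ttqg piun hzn cgvw vfv korh mmis neqx juh yeo dhp qjq
Hunk 7: at line 7 remove [korh,mmis,neqx] add [pehbj,ftfeu,cbymu] -> 15 lines: nrpx yumw ryon ttqg piun hzn cgvw vfv pehbj ftfeu cbymu juh yeo dhp qjq

Answer: nrpx
yumw
ryon
ttqg
piun
hzn
cgvw
vfv
pehbj
ftfeu
cbymu
juh
yeo
dhp
qjq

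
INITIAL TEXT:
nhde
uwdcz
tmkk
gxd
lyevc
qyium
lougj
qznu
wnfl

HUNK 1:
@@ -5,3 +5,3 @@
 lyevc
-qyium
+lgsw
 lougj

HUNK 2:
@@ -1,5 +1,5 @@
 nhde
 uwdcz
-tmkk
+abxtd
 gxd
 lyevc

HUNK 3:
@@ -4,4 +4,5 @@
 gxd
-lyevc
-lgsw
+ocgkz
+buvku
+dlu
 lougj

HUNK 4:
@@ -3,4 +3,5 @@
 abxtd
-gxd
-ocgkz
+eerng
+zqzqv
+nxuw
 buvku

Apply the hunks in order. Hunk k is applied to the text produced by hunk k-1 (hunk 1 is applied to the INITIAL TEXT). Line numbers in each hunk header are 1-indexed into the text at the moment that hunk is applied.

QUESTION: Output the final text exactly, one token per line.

Hunk 1: at line 5 remove [qyium] add [lgsw] -> 9 lines: nhde uwdcz tmkk gxd lyevc lgsw lougj qznu wnfl
Hunk 2: at line 1 remove [tmkk] add [abxtd] -> 9 lines: nhde uwdcz abxtd gxd lyevc lgsw lougj qznu wnfl
Hunk 3: at line 4 remove [lyevc,lgsw] add [ocgkz,buvku,dlu] -> 10 lines: nhde uwdcz abxtd gxd ocgkz buvku dlu lougj qznu wnfl
Hunk 4: at line 3 remove [gxd,ocgkz] add [eerng,zqzqv,nxuw] -> 11 lines: nhde uwdcz abxtd eerng zqzqv nxuw buvku dlu lougj qznu wnfl

Answer: nhde
uwdcz
abxtd
eerng
zqzqv
nxuw
buvku
dlu
lougj
qznu
wnfl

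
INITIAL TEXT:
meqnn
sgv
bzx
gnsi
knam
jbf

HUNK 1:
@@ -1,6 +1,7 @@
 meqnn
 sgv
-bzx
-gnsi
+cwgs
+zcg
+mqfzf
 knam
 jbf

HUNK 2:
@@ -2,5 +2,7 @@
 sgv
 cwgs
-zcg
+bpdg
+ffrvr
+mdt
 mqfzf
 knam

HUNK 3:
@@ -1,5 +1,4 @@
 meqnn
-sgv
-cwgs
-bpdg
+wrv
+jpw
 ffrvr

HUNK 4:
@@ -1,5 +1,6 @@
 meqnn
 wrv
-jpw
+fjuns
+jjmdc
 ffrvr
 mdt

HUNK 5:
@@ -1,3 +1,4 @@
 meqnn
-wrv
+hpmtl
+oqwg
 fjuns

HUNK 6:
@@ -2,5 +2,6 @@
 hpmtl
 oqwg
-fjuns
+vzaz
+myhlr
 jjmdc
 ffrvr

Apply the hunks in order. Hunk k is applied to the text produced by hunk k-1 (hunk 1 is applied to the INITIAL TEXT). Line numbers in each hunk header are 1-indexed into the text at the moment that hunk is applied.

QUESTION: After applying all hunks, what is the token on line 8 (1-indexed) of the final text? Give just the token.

Answer: mdt

Derivation:
Hunk 1: at line 1 remove [bzx,gnsi] add [cwgs,zcg,mqfzf] -> 7 lines: meqnn sgv cwgs zcg mqfzf knam jbf
Hunk 2: at line 2 remove [zcg] add [bpdg,ffrvr,mdt] -> 9 lines: meqnn sgv cwgs bpdg ffrvr mdt mqfzf knam jbf
Hunk 3: at line 1 remove [sgv,cwgs,bpdg] add [wrv,jpw] -> 8 lines: meqnn wrv jpw ffrvr mdt mqfzf knam jbf
Hunk 4: at line 1 remove [jpw] add [fjuns,jjmdc] -> 9 lines: meqnn wrv fjuns jjmdc ffrvr mdt mqfzf knam jbf
Hunk 5: at line 1 remove [wrv] add [hpmtl,oqwg] -> 10 lines: meqnn hpmtl oqwg fjuns jjmdc ffrvr mdt mqfzf knam jbf
Hunk 6: at line 2 remove [fjuns] add [vzaz,myhlr] -> 11 lines: meqnn hpmtl oqwg vzaz myhlr jjmdc ffrvr mdt mqfzf knam jbf
Final line 8: mdt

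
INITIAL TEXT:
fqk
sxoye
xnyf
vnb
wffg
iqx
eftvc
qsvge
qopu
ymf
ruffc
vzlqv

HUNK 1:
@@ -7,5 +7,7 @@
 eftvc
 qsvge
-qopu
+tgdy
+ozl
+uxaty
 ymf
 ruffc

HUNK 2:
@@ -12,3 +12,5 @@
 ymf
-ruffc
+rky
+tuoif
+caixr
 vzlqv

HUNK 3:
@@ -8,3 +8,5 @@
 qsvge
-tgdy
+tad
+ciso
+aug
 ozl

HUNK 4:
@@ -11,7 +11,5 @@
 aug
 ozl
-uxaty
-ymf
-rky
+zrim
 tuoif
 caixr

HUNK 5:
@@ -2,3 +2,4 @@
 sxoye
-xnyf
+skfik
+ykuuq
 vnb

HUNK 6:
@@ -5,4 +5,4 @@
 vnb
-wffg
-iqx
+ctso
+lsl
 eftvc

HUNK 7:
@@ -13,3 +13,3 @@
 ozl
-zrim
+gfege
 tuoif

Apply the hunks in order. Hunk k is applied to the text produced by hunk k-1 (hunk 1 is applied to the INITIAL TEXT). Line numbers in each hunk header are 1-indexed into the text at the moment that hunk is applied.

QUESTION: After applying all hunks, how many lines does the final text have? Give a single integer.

Answer: 17

Derivation:
Hunk 1: at line 7 remove [qopu] add [tgdy,ozl,uxaty] -> 14 lines: fqk sxoye xnyf vnb wffg iqx eftvc qsvge tgdy ozl uxaty ymf ruffc vzlqv
Hunk 2: at line 12 remove [ruffc] add [rky,tuoif,caixr] -> 16 lines: fqk sxoye xnyf vnb wffg iqx eftvc qsvge tgdy ozl uxaty ymf rky tuoif caixr vzlqv
Hunk 3: at line 8 remove [tgdy] add [tad,ciso,aug] -> 18 lines: fqk sxoye xnyf vnb wffg iqx eftvc qsvge tad ciso aug ozl uxaty ymf rky tuoif caixr vzlqv
Hunk 4: at line 11 remove [uxaty,ymf,rky] add [zrim] -> 16 lines: fqk sxoye xnyf vnb wffg iqx eftvc qsvge tad ciso aug ozl zrim tuoif caixr vzlqv
Hunk 5: at line 2 remove [xnyf] add [skfik,ykuuq] -> 17 lines: fqk sxoye skfik ykuuq vnb wffg iqx eftvc qsvge tad ciso aug ozl zrim tuoif caixr vzlqv
Hunk 6: at line 5 remove [wffg,iqx] add [ctso,lsl] -> 17 lines: fqk sxoye skfik ykuuq vnb ctso lsl eftvc qsvge tad ciso aug ozl zrim tuoif caixr vzlqv
Hunk 7: at line 13 remove [zrim] add [gfege] -> 17 lines: fqk sxoye skfik ykuuq vnb ctso lsl eftvc qsvge tad ciso aug ozl gfege tuoif caixr vzlqv
Final line count: 17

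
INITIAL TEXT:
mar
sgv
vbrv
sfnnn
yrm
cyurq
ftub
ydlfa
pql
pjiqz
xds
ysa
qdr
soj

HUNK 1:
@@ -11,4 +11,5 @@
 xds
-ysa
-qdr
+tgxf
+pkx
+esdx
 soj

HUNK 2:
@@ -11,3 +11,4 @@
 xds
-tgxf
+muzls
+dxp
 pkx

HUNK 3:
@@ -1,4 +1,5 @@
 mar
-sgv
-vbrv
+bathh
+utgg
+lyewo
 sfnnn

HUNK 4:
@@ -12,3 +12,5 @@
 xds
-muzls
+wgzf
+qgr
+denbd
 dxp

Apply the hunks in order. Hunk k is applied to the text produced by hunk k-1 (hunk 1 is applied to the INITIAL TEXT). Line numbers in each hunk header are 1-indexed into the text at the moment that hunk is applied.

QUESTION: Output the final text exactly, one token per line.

Answer: mar
bathh
utgg
lyewo
sfnnn
yrm
cyurq
ftub
ydlfa
pql
pjiqz
xds
wgzf
qgr
denbd
dxp
pkx
esdx
soj

Derivation:
Hunk 1: at line 11 remove [ysa,qdr] add [tgxf,pkx,esdx] -> 15 lines: mar sgv vbrv sfnnn yrm cyurq ftub ydlfa pql pjiqz xds tgxf pkx esdx soj
Hunk 2: at line 11 remove [tgxf] add [muzls,dxp] -> 16 lines: mar sgv vbrv sfnnn yrm cyurq ftub ydlfa pql pjiqz xds muzls dxp pkx esdx soj
Hunk 3: at line 1 remove [sgv,vbrv] add [bathh,utgg,lyewo] -> 17 lines: mar bathh utgg lyewo sfnnn yrm cyurq ftub ydlfa pql pjiqz xds muzls dxp pkx esdx soj
Hunk 4: at line 12 remove [muzls] add [wgzf,qgr,denbd] -> 19 lines: mar bathh utgg lyewo sfnnn yrm cyurq ftub ydlfa pql pjiqz xds wgzf qgr denbd dxp pkx esdx soj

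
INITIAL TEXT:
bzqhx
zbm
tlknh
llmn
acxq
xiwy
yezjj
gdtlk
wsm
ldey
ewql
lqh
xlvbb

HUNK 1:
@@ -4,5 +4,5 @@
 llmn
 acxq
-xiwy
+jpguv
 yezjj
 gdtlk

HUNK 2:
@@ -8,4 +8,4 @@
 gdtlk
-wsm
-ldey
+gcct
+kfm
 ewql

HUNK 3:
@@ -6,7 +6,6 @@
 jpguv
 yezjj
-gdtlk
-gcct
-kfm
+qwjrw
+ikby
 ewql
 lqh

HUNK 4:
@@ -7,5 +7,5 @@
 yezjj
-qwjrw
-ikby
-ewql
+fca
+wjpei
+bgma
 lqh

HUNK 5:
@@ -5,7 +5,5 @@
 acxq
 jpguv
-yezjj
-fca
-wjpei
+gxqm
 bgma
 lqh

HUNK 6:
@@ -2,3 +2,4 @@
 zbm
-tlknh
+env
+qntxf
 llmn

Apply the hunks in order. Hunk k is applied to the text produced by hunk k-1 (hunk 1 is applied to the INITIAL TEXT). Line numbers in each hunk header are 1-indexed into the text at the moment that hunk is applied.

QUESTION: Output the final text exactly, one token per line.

Hunk 1: at line 4 remove [xiwy] add [jpguv] -> 13 lines: bzqhx zbm tlknh llmn acxq jpguv yezjj gdtlk wsm ldey ewql lqh xlvbb
Hunk 2: at line 8 remove [wsm,ldey] add [gcct,kfm] -> 13 lines: bzqhx zbm tlknh llmn acxq jpguv yezjj gdtlk gcct kfm ewql lqh xlvbb
Hunk 3: at line 6 remove [gdtlk,gcct,kfm] add [qwjrw,ikby] -> 12 lines: bzqhx zbm tlknh llmn acxq jpguv yezjj qwjrw ikby ewql lqh xlvbb
Hunk 4: at line 7 remove [qwjrw,ikby,ewql] add [fca,wjpei,bgma] -> 12 lines: bzqhx zbm tlknh llmn acxq jpguv yezjj fca wjpei bgma lqh xlvbb
Hunk 5: at line 5 remove [yezjj,fca,wjpei] add [gxqm] -> 10 lines: bzqhx zbm tlknh llmn acxq jpguv gxqm bgma lqh xlvbb
Hunk 6: at line 2 remove [tlknh] add [env,qntxf] -> 11 lines: bzqhx zbm env qntxf llmn acxq jpguv gxqm bgma lqh xlvbb

Answer: bzqhx
zbm
env
qntxf
llmn
acxq
jpguv
gxqm
bgma
lqh
xlvbb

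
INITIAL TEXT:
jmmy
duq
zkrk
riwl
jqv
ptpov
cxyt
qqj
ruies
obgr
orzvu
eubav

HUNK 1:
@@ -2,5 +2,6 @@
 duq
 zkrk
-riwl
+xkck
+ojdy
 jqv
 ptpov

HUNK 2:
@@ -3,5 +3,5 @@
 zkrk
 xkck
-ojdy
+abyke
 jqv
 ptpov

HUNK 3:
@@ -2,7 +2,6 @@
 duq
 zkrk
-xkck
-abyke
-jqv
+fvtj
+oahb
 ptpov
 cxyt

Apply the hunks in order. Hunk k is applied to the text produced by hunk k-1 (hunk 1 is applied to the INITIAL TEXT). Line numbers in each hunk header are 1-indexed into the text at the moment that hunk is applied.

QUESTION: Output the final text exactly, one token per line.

Answer: jmmy
duq
zkrk
fvtj
oahb
ptpov
cxyt
qqj
ruies
obgr
orzvu
eubav

Derivation:
Hunk 1: at line 2 remove [riwl] add [xkck,ojdy] -> 13 lines: jmmy duq zkrk xkck ojdy jqv ptpov cxyt qqj ruies obgr orzvu eubav
Hunk 2: at line 3 remove [ojdy] add [abyke] -> 13 lines: jmmy duq zkrk xkck abyke jqv ptpov cxyt qqj ruies obgr orzvu eubav
Hunk 3: at line 2 remove [xkck,abyke,jqv] add [fvtj,oahb] -> 12 lines: jmmy duq zkrk fvtj oahb ptpov cxyt qqj ruies obgr orzvu eubav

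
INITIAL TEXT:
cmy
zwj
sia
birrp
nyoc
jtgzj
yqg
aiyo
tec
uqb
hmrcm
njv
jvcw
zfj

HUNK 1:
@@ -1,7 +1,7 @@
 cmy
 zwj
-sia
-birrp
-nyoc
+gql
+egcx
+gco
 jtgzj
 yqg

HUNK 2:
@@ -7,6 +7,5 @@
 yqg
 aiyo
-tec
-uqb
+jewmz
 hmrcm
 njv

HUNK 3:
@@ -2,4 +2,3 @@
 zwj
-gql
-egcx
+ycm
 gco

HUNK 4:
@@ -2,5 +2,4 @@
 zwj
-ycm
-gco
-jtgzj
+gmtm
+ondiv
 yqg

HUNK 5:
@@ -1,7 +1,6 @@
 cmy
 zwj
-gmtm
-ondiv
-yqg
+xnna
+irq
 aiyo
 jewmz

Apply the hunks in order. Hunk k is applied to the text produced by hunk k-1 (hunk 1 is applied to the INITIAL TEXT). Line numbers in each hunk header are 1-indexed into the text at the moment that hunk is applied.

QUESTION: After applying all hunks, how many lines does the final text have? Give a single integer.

Hunk 1: at line 1 remove [sia,birrp,nyoc] add [gql,egcx,gco] -> 14 lines: cmy zwj gql egcx gco jtgzj yqg aiyo tec uqb hmrcm njv jvcw zfj
Hunk 2: at line 7 remove [tec,uqb] add [jewmz] -> 13 lines: cmy zwj gql egcx gco jtgzj yqg aiyo jewmz hmrcm njv jvcw zfj
Hunk 3: at line 2 remove [gql,egcx] add [ycm] -> 12 lines: cmy zwj ycm gco jtgzj yqg aiyo jewmz hmrcm njv jvcw zfj
Hunk 4: at line 2 remove [ycm,gco,jtgzj] add [gmtm,ondiv] -> 11 lines: cmy zwj gmtm ondiv yqg aiyo jewmz hmrcm njv jvcw zfj
Hunk 5: at line 1 remove [gmtm,ondiv,yqg] add [xnna,irq] -> 10 lines: cmy zwj xnna irq aiyo jewmz hmrcm njv jvcw zfj
Final line count: 10

Answer: 10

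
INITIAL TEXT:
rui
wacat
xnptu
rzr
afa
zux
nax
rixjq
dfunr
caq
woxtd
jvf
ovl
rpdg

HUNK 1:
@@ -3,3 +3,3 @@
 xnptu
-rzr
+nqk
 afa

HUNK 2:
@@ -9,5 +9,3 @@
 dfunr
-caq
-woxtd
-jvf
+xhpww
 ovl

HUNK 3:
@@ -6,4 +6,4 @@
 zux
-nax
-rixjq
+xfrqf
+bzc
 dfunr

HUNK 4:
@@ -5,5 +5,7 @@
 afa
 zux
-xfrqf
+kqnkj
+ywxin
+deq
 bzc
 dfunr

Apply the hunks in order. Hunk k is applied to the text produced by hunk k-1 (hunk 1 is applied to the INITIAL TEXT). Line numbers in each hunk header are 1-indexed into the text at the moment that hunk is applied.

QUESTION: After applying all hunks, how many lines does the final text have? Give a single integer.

Hunk 1: at line 3 remove [rzr] add [nqk] -> 14 lines: rui wacat xnptu nqk afa zux nax rixjq dfunr caq woxtd jvf ovl rpdg
Hunk 2: at line 9 remove [caq,woxtd,jvf] add [xhpww] -> 12 lines: rui wacat xnptu nqk afa zux nax rixjq dfunr xhpww ovl rpdg
Hunk 3: at line 6 remove [nax,rixjq] add [xfrqf,bzc] -> 12 lines: rui wacat xnptu nqk afa zux xfrqf bzc dfunr xhpww ovl rpdg
Hunk 4: at line 5 remove [xfrqf] add [kqnkj,ywxin,deq] -> 14 lines: rui wacat xnptu nqk afa zux kqnkj ywxin deq bzc dfunr xhpww ovl rpdg
Final line count: 14

Answer: 14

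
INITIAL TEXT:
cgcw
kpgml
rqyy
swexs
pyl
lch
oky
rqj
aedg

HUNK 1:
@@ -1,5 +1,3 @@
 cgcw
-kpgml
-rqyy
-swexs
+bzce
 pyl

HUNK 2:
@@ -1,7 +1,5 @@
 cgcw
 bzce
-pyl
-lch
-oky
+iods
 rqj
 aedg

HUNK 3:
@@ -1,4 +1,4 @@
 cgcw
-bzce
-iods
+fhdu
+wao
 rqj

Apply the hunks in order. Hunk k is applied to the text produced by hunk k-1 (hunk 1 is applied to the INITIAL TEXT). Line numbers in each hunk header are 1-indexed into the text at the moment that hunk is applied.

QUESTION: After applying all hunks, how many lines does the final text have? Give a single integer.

Answer: 5

Derivation:
Hunk 1: at line 1 remove [kpgml,rqyy,swexs] add [bzce] -> 7 lines: cgcw bzce pyl lch oky rqj aedg
Hunk 2: at line 1 remove [pyl,lch,oky] add [iods] -> 5 lines: cgcw bzce iods rqj aedg
Hunk 3: at line 1 remove [bzce,iods] add [fhdu,wao] -> 5 lines: cgcw fhdu wao rqj aedg
Final line count: 5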